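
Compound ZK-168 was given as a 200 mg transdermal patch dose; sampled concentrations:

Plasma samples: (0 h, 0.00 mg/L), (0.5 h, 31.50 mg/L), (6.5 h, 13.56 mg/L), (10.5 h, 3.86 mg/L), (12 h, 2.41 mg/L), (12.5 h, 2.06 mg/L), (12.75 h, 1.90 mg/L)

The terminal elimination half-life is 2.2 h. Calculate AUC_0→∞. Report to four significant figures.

AUC = 190.2 mg/L·h

Trapezoidal AUC_0→12.75:
  [0→0.5]: (0.00+31.50)/2 × 0.5 = 7.875
  [0.5→6.5]: (31.50+13.56)/2 × 6 = 135.18
  [6.5→10.5]: (13.56+3.86)/2 × 4 = 34.84
  [10.5→12]: (3.86+2.41)/2 × 1.5 = 4.7025
  [12→12.5]: (2.41+2.06)/2 × 0.5 = 1.1175
  [12.5→12.75]: (2.06+1.90)/2 × 0.25 = 0.495
  Sum = 184.21 mg/L·h
k_e = ln2 / t½ = 0.693147 / 2.2 = 0.3151 h^-1
Extrapolated tail: C_last / k_e = 1.90 / 0.3151 = 6.030
AUC_0→∞ = 184.21 + 6.030 = 190.24 mg/L·h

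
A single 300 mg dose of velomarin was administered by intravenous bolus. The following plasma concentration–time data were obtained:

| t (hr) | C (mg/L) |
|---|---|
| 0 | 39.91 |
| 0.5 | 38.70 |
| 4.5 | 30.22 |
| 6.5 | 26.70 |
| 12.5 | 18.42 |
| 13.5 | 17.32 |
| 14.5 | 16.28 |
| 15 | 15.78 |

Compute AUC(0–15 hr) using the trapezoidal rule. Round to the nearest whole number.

Trapezoidal AUC_0→15:
  [0→0.5]: (39.91+38.70)/2 × 0.5 = 19.6525
  [0.5→4.5]: (38.70+30.22)/2 × 4 = 137.84
  [4.5→6.5]: (30.22+26.70)/2 × 2 = 56.92
  [6.5→12.5]: (26.70+18.42)/2 × 6 = 135.36
  [12.5→13.5]: (18.42+17.32)/2 × 1 = 17.87
  [13.5→14.5]: (17.32+16.28)/2 × 1 = 16.8
  [14.5→15]: (16.28+15.78)/2 × 0.5 = 8.015
  Sum = 392.4575 mg/L·hr

AUC = 392 mg/L·hr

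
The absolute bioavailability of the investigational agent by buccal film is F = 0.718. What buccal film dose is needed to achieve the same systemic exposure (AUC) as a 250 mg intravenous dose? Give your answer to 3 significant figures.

For equal systemic exposure: F × D_ev = D_iv
D_ev = D_iv / F = 250 / 0.718 = 348.189 mg

D_buccal = 348 mg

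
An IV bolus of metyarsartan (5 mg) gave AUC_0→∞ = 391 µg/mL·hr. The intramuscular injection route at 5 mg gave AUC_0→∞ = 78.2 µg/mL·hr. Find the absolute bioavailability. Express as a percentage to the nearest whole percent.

F = (AUC_ev / D_ev) / (AUC_iv / D_iv)
  = (78.2/5) / (391/5)
  = 15.64 / 78.2 = 0.2000
  = 20.00%

F = 20%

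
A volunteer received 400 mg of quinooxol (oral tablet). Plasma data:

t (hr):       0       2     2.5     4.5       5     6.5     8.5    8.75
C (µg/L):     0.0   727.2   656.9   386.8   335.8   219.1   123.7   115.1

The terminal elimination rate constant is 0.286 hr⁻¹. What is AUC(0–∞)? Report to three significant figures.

AUC = 3490 µg/L·hr

Trapezoidal AUC_0→8.75:
  [0→2]: (0.0+727.2)/2 × 2 = 727.2
  [2→2.5]: (727.2+656.9)/2 × 0.5 = 346.025
  [2.5→4.5]: (656.9+386.8)/2 × 2 = 1043.7
  [4.5→5]: (386.8+335.8)/2 × 0.5 = 180.65
  [5→6.5]: (335.8+219.1)/2 × 1.5 = 416.175
  [6.5→8.5]: (219.1+123.7)/2 × 2 = 342.8
  [8.5→8.75]: (123.7+115.1)/2 × 0.25 = 29.85
  Sum = 3086.4 µg/L·hr
Extrapolated tail: C_last / k_e = 115.1 / 0.286 = 402.448
AUC_0→∞ = 3086.4 + 402.448 = 3488.848 µg/L·hr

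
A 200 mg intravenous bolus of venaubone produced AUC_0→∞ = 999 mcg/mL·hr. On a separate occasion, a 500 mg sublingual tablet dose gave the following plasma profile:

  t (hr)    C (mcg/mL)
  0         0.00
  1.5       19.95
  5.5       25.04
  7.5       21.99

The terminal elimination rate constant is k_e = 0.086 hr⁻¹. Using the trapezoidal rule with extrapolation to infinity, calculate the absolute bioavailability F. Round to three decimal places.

Trapezoidal AUC_0→7.5 (sublingual tablet):
  [0→1.5]: (0.00+19.95)/2 × 1.5 = 14.9625
  [1.5→5.5]: (19.95+25.04)/2 × 4 = 89.98
  [5.5→7.5]: (25.04+21.99)/2 × 2 = 47.03
  Sum = 151.9725 mcg/mL·hr
Tail: C_last/k_e = 21.99/0.086 = 255.698
AUC_0→∞ (sublingual tablet) = 151.9725 + 255.698 = 407.6705 mcg/mL·hr
F = (AUC_ev/D_ev)/(AUC_iv/D_iv) = (407.6705/500)/(999/200) = 0.815341/4.995 = 0.1632

F = 0.163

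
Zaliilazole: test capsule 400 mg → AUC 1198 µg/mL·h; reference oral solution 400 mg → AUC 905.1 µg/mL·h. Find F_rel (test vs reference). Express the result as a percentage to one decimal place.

F_rel = (AUC_test/D_test) / (AUC_ref/D_ref)
      = (1198/400) / (905.1/400)
      = 2.995 / 2.26275 = 1.3236 = 132.36%

F_rel = 132.4%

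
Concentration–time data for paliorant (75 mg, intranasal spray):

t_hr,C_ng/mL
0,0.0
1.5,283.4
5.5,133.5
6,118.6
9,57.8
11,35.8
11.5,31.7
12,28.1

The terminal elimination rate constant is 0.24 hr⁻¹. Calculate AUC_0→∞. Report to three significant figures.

AUC = 1620 ng/mL·hr

Trapezoidal AUC_0→12:
  [0→1.5]: (0.0+283.4)/2 × 1.5 = 212.55
  [1.5→5.5]: (283.4+133.5)/2 × 4 = 833.8
  [5.5→6]: (133.5+118.6)/2 × 0.5 = 63.025
  [6→9]: (118.6+57.8)/2 × 3 = 264.6
  [9→11]: (57.8+35.8)/2 × 2 = 93.6
  [11→11.5]: (35.8+31.7)/2 × 0.5 = 16.875
  [11.5→12]: (31.7+28.1)/2 × 0.5 = 14.95
  Sum = 1499.4 ng/mL·hr
Extrapolated tail: C_last / k_e = 28.1 / 0.24 = 117.083
AUC_0→∞ = 1499.4 + 117.083 = 1616.483 ng/mL·hr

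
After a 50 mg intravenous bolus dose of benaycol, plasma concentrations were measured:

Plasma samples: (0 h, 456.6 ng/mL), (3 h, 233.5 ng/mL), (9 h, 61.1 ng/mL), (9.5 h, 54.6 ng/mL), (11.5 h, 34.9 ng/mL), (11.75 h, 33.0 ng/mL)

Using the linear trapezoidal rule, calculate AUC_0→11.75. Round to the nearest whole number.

AUC = 2046 ng/mL·h

Trapezoidal AUC_0→11.75:
  [0→3]: (456.6+233.5)/2 × 3 = 1035.15
  [3→9]: (233.5+61.1)/2 × 6 = 883.8
  [9→9.5]: (61.1+54.6)/2 × 0.5 = 28.925
  [9.5→11.5]: (54.6+34.9)/2 × 2 = 89.5
  [11.5→11.75]: (34.9+33.0)/2 × 0.25 = 8.4875
  Sum = 2045.8625 ng/mL·h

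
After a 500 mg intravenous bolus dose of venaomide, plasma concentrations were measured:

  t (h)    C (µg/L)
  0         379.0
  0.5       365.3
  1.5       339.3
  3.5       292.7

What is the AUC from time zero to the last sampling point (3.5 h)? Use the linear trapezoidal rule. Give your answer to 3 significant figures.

AUC = 1170 µg/L·h

Trapezoidal AUC_0→3.5:
  [0→0.5]: (379.0+365.3)/2 × 0.5 = 186.075
  [0.5→1.5]: (365.3+339.3)/2 × 1 = 352.3
  [1.5→3.5]: (339.3+292.7)/2 × 2 = 632.0
  Sum = 1170.375 µg/L·h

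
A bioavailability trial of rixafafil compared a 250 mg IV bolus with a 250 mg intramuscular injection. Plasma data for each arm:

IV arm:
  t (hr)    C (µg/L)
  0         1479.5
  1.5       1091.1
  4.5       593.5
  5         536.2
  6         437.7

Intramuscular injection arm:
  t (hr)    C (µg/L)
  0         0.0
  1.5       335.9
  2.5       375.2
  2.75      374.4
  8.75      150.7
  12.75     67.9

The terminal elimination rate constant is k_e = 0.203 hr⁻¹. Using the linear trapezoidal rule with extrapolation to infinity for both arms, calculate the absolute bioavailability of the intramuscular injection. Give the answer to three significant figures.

Trapezoidal AUC_0→6 (IV):
  [0→1.5]: (1479.5+1091.1)/2 × 1.5 = 1927.95
  [1.5→4.5]: (1091.1+593.5)/2 × 3 = 2526.9
  [4.5→5]: (593.5+536.2)/2 × 0.5 = 282.425
  [5→6]: (536.2+437.7)/2 × 1 = 486.95
  Sum = 5224.225 µg/L·hr
IV tail: 437.7/0.203 = 2156.158; AUC_iv,0→∞ = 5224.225 + 2156.158 = 7380.383 µg/L·hr
Trapezoidal AUC_0→12.75 (intramuscular injection):
  [0→1.5]: (0.0+335.9)/2 × 1.5 = 251.925
  [1.5→2.5]: (335.9+375.2)/2 × 1 = 355.55
  [2.5→2.75]: (375.2+374.4)/2 × 0.25 = 93.7
  [2.75→8.75]: (374.4+150.7)/2 × 6 = 1575.3
  [8.75→12.75]: (150.7+67.9)/2 × 4 = 437.2
  Sum = 2713.675 µg/L·hr
intramuscular injection tail: 67.9/0.203 = 334.483; AUC_ev,0→∞ = 2713.675 + 334.483 = 3048.158 µg/L·hr
F = (AUC_ev/D_ev)/(AUC_iv/D_iv) = (3048.158/250)/(7380.383/250) = 12.192632/29.521532 = 0.4130

F = 0.413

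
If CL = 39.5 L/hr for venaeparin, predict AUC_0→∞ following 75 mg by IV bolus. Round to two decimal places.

AUC_0→∞ = Dose_iv / CL
        = 75 / 39.5 = 1.89873 mg/L·hr

AUC = 1.90 mg/L·hr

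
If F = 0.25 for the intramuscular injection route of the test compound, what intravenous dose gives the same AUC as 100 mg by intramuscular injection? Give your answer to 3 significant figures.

Systemic exposure from an extravascular dose = F × D_ev, so the equivalent IV dose is F × D_ev.
D_iv = F × D_ev = 0.25 × 100 = 25 mg

D_iv = 25.0 mg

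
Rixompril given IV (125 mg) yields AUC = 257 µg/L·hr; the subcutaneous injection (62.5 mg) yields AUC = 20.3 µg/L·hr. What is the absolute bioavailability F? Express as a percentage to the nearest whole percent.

F = (AUC_ev / D_ev) / (AUC_iv / D_iv)
  = (20.3/62.5) / (257/125)
  = 0.3248 / 2.056 = 0.1580
  = 15.80%

F = 16%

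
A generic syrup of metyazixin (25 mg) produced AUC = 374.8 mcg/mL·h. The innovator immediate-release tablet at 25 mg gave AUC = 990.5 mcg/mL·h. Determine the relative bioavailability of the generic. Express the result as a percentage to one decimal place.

F_rel = (AUC_test/D_test) / (AUC_ref/D_ref)
      = (374.8/25) / (990.5/25)
      = 14.992 / 39.62 = 0.3784 = 37.84%

F_rel = 37.8%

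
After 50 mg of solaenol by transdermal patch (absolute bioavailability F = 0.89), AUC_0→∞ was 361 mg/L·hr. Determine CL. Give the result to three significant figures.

CL = 0.123 L/hr

CL = F × Dose / AUC_0→∞
   = 0.89 × 50 / 361 = 0.123269 L/hr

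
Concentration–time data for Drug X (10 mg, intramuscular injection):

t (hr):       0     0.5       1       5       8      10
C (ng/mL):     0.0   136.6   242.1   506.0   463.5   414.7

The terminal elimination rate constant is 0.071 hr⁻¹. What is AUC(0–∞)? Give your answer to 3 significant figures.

Trapezoidal AUC_0→10:
  [0→0.5]: (0.0+136.6)/2 × 0.5 = 34.15
  [0.5→1]: (136.6+242.1)/2 × 0.5 = 94.675
  [1→5]: (242.1+506.0)/2 × 4 = 1496.2
  [5→8]: (506.0+463.5)/2 × 3 = 1454.25
  [8→10]: (463.5+414.7)/2 × 2 = 878.2
  Sum = 3957.475 ng/mL·hr
Extrapolated tail: C_last / k_e = 414.7 / 0.071 = 5840.845
AUC_0→∞ = 3957.475 + 5840.845 = 9798.32 ng/mL·hr

AUC = 9800 ng/mL·hr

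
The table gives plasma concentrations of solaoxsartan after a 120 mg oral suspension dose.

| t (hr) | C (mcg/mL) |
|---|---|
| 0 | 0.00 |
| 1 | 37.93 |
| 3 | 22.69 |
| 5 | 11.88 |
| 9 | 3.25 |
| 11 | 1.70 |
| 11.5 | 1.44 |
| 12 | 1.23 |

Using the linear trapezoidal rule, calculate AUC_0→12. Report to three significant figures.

Trapezoidal AUC_0→12:
  [0→1]: (0.00+37.93)/2 × 1 = 18.965
  [1→3]: (37.93+22.69)/2 × 2 = 60.62
  [3→5]: (22.69+11.88)/2 × 2 = 34.57
  [5→9]: (11.88+3.25)/2 × 4 = 30.26
  [9→11]: (3.25+1.70)/2 × 2 = 4.95
  [11→11.5]: (1.70+1.44)/2 × 0.5 = 0.785
  [11.5→12]: (1.44+1.23)/2 × 0.5 = 0.6675
  Sum = 150.8175 mcg/mL·hr

AUC = 151 mcg/mL·hr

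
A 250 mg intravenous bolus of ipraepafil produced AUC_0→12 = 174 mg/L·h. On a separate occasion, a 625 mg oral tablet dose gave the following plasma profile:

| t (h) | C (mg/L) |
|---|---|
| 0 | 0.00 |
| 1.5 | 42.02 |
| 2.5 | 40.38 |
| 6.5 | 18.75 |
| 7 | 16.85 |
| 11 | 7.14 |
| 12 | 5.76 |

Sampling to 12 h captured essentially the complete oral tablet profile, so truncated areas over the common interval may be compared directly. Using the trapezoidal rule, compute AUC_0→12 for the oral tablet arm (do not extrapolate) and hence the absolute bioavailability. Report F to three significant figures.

F = 0.585

Trapezoidal AUC_0→12 (oral tablet):
  [0→1.5]: (0.00+42.02)/2 × 1.5 = 31.515
  [1.5→2.5]: (42.02+40.38)/2 × 1 = 41.2
  [2.5→6.5]: (40.38+18.75)/2 × 4 = 118.26
  [6.5→7]: (18.75+16.85)/2 × 0.5 = 8.9
  [7→11]: (16.85+7.14)/2 × 4 = 47.98
  [11→12]: (7.14+5.76)/2 × 1 = 6.45
  Sum = 254.305 mg/L·h
F = (AUC_ev/D_ev)/(AUC_iv/D_iv) = (254.305/625)/(174/250) = 0.406888/0.696 = 0.5846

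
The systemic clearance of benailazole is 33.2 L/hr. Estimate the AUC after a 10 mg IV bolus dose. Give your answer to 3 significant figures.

AUC_0→∞ = Dose_iv / CL
        = 10 / 33.2 = 0.301205 mg/L·hr

AUC = 0.301 mg/L·hr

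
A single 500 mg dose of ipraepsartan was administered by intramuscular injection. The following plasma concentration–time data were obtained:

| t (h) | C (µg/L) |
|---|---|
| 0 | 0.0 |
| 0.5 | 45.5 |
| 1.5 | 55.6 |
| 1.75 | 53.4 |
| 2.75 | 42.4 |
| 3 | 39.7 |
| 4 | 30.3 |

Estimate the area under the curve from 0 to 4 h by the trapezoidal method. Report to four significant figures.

AUC = 168.7 µg/L·h

Trapezoidal AUC_0→4:
  [0→0.5]: (0.0+45.5)/2 × 0.5 = 11.375
  [0.5→1.5]: (45.5+55.6)/2 × 1 = 50.55
  [1.5→1.75]: (55.6+53.4)/2 × 0.25 = 13.625
  [1.75→2.75]: (53.4+42.4)/2 × 1 = 47.9
  [2.75→3]: (42.4+39.7)/2 × 0.25 = 10.2625
  [3→4]: (39.7+30.3)/2 × 1 = 35.0
  Sum = 168.7125 µg/L·h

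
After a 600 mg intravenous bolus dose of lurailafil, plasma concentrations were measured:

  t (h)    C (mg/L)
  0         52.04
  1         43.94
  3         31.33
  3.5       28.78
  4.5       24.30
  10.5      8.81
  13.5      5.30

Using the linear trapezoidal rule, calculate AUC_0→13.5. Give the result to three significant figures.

Trapezoidal AUC_0→13.5:
  [0→1]: (52.04+43.94)/2 × 1 = 47.99
  [1→3]: (43.94+31.33)/2 × 2 = 75.27
  [3→3.5]: (31.33+28.78)/2 × 0.5 = 15.0275
  [3.5→4.5]: (28.78+24.30)/2 × 1 = 26.54
  [4.5→10.5]: (24.30+8.81)/2 × 6 = 99.33
  [10.5→13.5]: (8.81+5.30)/2 × 3 = 21.165
  Sum = 285.3225 mg/L·h

AUC = 285 mg/L·h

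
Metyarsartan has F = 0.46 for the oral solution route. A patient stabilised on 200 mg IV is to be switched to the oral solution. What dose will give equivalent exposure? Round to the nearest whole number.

D_oral = 435 mg

For equal systemic exposure: F × D_ev = D_iv
D_ev = D_iv / F = 200 / 0.46 = 434.783 mg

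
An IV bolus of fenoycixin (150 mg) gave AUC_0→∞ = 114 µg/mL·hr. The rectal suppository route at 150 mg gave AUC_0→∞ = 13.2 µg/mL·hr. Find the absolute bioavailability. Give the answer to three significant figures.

F = 0.116

F = (AUC_ev / D_ev) / (AUC_iv / D_iv)
  = (13.2/150) / (114/150)
  = 0.088 / 0.76 = 0.1158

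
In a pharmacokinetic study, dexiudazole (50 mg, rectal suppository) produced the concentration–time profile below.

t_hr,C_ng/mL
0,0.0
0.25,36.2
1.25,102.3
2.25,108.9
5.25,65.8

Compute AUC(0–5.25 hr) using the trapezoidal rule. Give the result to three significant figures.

AUC = 441 ng/mL·hr

Trapezoidal AUC_0→5.25:
  [0→0.25]: (0.0+36.2)/2 × 0.25 = 4.525
  [0.25→1.25]: (36.2+102.3)/2 × 1 = 69.25
  [1.25→2.25]: (102.3+108.9)/2 × 1 = 105.6
  [2.25→5.25]: (108.9+65.8)/2 × 3 = 262.05
  Sum = 441.425 ng/mL·hr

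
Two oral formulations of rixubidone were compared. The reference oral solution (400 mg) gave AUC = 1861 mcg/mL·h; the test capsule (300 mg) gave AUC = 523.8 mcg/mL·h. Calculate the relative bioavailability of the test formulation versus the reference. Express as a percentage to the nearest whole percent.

F_rel = 38%

F_rel = (AUC_test/D_test) / (AUC_ref/D_ref)
      = (523.8/300) / (1861/400)
      = 1.746 / 4.6525 = 0.3753 = 37.53%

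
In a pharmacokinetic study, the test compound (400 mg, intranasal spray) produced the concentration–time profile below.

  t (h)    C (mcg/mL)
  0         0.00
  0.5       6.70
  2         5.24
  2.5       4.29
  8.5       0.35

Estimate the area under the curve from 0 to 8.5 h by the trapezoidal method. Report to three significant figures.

Trapezoidal AUC_0→8.5:
  [0→0.5]: (0.00+6.70)/2 × 0.5 = 1.675
  [0.5→2]: (6.70+5.24)/2 × 1.5 = 8.955
  [2→2.5]: (5.24+4.29)/2 × 0.5 = 2.3825
  [2.5→8.5]: (4.29+0.35)/2 × 6 = 13.92
  Sum = 26.9325 mcg/mL·h

AUC = 26.9 mcg/mL·h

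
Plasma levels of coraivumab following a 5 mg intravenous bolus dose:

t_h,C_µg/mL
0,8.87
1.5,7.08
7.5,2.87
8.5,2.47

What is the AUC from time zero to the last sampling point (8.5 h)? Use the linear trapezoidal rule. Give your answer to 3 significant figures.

Trapezoidal AUC_0→8.5:
  [0→1.5]: (8.87+7.08)/2 × 1.5 = 11.9625
  [1.5→7.5]: (7.08+2.87)/2 × 6 = 29.85
  [7.5→8.5]: (2.87+2.47)/2 × 1 = 2.67
  Sum = 44.4825 µg/mL·h

AUC = 44.5 µg/mL·h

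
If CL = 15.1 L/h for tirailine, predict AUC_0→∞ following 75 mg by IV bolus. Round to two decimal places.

AUC = 4.97 mg/L·h

AUC_0→∞ = Dose_iv / CL
        = 75 / 15.1 = 4.96689 mg/L·h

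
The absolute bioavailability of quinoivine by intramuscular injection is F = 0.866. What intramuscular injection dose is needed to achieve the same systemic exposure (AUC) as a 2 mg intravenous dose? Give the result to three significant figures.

For equal systemic exposure: F × D_ev = D_iv
D_ev = D_iv / F = 2 / 0.866 = 2.30947 mg

D_intramuscular = 2.31 mg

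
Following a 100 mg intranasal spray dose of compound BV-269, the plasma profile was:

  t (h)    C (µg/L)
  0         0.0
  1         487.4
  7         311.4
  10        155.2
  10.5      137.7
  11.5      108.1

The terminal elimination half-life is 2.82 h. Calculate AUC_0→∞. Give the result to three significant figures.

AUC = 3980 µg/L·h

Trapezoidal AUC_0→11.5:
  [0→1]: (0.0+487.4)/2 × 1 = 243.7
  [1→7]: (487.4+311.4)/2 × 6 = 2396.4
  [7→10]: (311.4+155.2)/2 × 3 = 699.9
  [10→10.5]: (155.2+137.7)/2 × 0.5 = 73.225
  [10.5→11.5]: (137.7+108.1)/2 × 1 = 122.9
  Sum = 3536.125 µg/L·h
k_e = ln2 / t½ = 0.693147 / 2.82 = 0.2458 h^-1
Extrapolated tail: C_last / k_e = 108.1 / 0.2458 = 439.788
AUC_0→∞ = 3536.125 + 439.788 = 3975.913 µg/L·h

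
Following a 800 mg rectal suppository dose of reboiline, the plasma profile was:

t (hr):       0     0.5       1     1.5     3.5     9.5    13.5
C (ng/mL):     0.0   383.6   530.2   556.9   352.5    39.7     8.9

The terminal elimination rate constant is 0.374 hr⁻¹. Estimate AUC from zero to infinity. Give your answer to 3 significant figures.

AUC = 2800 ng/mL·hr

Trapezoidal AUC_0→13.5:
  [0→0.5]: (0.0+383.6)/2 × 0.5 = 95.9
  [0.5→1]: (383.6+530.2)/2 × 0.5 = 228.45
  [1→1.5]: (530.2+556.9)/2 × 0.5 = 271.775
  [1.5→3.5]: (556.9+352.5)/2 × 2 = 909.4
  [3.5→9.5]: (352.5+39.7)/2 × 6 = 1176.6
  [9.5→13.5]: (39.7+8.9)/2 × 4 = 97.2
  Sum = 2779.325 ng/mL·hr
Extrapolated tail: C_last / k_e = 8.9 / 0.374 = 23.797
AUC_0→∞ = 2779.325 + 23.797 = 2803.122 ng/mL·hr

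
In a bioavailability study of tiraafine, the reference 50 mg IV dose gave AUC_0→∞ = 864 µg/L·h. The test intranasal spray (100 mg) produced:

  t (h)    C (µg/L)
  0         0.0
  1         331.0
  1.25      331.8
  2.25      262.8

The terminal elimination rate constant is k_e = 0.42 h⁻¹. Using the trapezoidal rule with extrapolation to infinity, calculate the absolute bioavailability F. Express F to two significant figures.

Trapezoidal AUC_0→2.25 (intranasal spray):
  [0→1]: (0.0+331.0)/2 × 1 = 165.5
  [1→1.25]: (331.0+331.8)/2 × 0.25 = 82.85
  [1.25→2.25]: (331.8+262.8)/2 × 1 = 297.3
  Sum = 545.65 µg/L·h
Tail: C_last/k_e = 262.8/0.42 = 625.714
AUC_0→∞ (intranasal spray) = 545.65 + 625.714 = 1171.364 µg/L·h
F = (AUC_ev/D_ev)/(AUC_iv/D_iv) = (1171.364/100)/(864/50) = 11.71364/17.28 = 0.6779

F = 0.68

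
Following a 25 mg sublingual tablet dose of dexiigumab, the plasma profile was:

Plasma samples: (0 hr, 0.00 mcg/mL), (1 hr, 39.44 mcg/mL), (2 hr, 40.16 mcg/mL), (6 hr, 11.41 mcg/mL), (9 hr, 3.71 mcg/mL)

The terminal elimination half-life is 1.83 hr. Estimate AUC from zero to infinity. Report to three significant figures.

Trapezoidal AUC_0→9:
  [0→1]: (0.00+39.44)/2 × 1 = 19.72
  [1→2]: (39.44+40.16)/2 × 1 = 39.8
  [2→6]: (40.16+11.41)/2 × 4 = 103.14
  [6→9]: (11.41+3.71)/2 × 3 = 22.68
  Sum = 185.34 mcg/mL·hr
k_e = ln2 / t½ = 0.693147 / 1.83 = 0.3788 hr^-1
Extrapolated tail: C_last / k_e = 3.71 / 0.3788 = 9.794
AUC_0→∞ = 185.34 + 9.794 = 195.134 mcg/mL·hr

AUC = 195 mcg/mL·hr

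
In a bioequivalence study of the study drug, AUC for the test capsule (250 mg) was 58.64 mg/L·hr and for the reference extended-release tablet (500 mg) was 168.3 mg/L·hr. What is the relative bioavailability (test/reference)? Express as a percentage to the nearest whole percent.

F_rel = 70%

F_rel = (AUC_test/D_test) / (AUC_ref/D_ref)
      = (58.64/250) / (168.3/500)
      = 0.23456 / 0.3366 = 0.6969 = 69.69%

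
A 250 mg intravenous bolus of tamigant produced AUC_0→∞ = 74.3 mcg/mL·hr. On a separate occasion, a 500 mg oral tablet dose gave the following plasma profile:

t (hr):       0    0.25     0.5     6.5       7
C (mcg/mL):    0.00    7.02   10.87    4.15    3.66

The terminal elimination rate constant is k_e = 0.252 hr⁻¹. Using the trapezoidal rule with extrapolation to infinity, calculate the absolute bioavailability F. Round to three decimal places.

F = 0.435

Trapezoidal AUC_0→7 (oral tablet):
  [0→0.25]: (0.00+7.02)/2 × 0.25 = 0.8775
  [0.25→0.5]: (7.02+10.87)/2 × 0.25 = 2.23625
  [0.5→6.5]: (10.87+4.15)/2 × 6 = 45.06
  [6.5→7]: (4.15+3.66)/2 × 0.5 = 1.9525
  Sum = 50.12625 mcg/mL·hr
Tail: C_last/k_e = 3.66/0.252 = 14.524
AUC_0→∞ (oral tablet) = 50.12625 + 14.524 = 64.65025 mcg/mL·hr
F = (AUC_ev/D_ev)/(AUC_iv/D_iv) = (64.65025/500)/(74.3/250) = 0.1293005/0.2972 = 0.4351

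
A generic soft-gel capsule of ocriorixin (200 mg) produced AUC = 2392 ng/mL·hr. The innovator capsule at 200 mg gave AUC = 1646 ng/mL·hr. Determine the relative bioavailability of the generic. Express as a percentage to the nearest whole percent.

F_rel = 145%

F_rel = (AUC_test/D_test) / (AUC_ref/D_ref)
      = (2392/200) / (1646/200)
      = 11.96 / 8.23 = 1.4532 = 145.32%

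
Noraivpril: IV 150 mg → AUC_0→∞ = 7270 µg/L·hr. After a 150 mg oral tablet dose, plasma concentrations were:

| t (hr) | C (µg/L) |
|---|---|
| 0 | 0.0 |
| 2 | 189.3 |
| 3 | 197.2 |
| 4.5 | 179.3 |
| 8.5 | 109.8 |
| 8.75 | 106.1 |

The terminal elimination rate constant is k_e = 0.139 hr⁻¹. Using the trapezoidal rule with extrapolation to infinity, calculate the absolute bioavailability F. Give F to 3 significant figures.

Trapezoidal AUC_0→8.75 (oral tablet):
  [0→2]: (0.0+189.3)/2 × 2 = 189.3
  [2→3]: (189.3+197.2)/2 × 1 = 193.25
  [3→4.5]: (197.2+179.3)/2 × 1.5 = 282.375
  [4.5→8.5]: (179.3+109.8)/2 × 4 = 578.2
  [8.5→8.75]: (109.8+106.1)/2 × 0.25 = 26.9875
  Sum = 1270.1125 µg/L·hr
Tail: C_last/k_e = 106.1/0.139 = 763.309
AUC_0→∞ (oral tablet) = 1270.1125 + 763.309 = 2033.4215 µg/L·hr
F = (AUC_ev/D_ev)/(AUC_iv/D_iv) = (2033.4215/150)/(7270/150) = 13.5561/48.4667 = 0.2797

F = 0.280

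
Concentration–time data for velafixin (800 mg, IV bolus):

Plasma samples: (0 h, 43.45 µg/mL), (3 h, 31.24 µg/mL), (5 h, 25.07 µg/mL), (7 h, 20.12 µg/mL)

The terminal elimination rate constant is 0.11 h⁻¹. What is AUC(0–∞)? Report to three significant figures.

AUC = 396 µg/mL·h

Trapezoidal AUC_0→7:
  [0→3]: (43.45+31.24)/2 × 3 = 112.035
  [3→5]: (31.24+25.07)/2 × 2 = 56.31
  [5→7]: (25.07+20.12)/2 × 2 = 45.19
  Sum = 213.535 µg/mL·h
Extrapolated tail: C_last / k_e = 20.12 / 0.11 = 182.909
AUC_0→∞ = 213.535 + 182.909 = 396.444 µg/mL·h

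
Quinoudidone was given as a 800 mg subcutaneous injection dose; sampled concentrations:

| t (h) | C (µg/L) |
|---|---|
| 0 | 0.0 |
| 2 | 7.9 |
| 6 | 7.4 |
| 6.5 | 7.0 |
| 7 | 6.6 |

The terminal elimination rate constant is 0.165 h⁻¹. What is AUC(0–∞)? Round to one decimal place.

Trapezoidal AUC_0→7:
  [0→2]: (0.0+7.9)/2 × 2 = 7.9
  [2→6]: (7.9+7.4)/2 × 4 = 30.6
  [6→6.5]: (7.4+7.0)/2 × 0.5 = 3.6
  [6.5→7]: (7.0+6.6)/2 × 0.5 = 3.4
  Sum = 45.5 µg/L·h
Extrapolated tail: C_last / k_e = 6.6 / 0.165 = 40.000
AUC_0→∞ = 45.5 + 40.000 = 85.5 µg/L·h

AUC = 85.5 µg/L·h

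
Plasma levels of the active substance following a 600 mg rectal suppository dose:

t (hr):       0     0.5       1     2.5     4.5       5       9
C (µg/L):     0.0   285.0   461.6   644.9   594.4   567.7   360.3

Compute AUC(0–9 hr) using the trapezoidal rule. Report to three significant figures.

AUC = 4470 µg/L·hr

Trapezoidal AUC_0→9:
  [0→0.5]: (0.0+285.0)/2 × 0.5 = 71.25
  [0.5→1]: (285.0+461.6)/2 × 0.5 = 186.65
  [1→2.5]: (461.6+644.9)/2 × 1.5 = 829.875
  [2.5→4.5]: (644.9+594.4)/2 × 2 = 1239.3
  [4.5→5]: (594.4+567.7)/2 × 0.5 = 290.525
  [5→9]: (567.7+360.3)/2 × 4 = 1856.0
  Sum = 4473.6 µg/L·hr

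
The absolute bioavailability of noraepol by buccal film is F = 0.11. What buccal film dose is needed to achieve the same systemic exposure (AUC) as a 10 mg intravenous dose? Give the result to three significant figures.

For equal systemic exposure: F × D_ev = D_iv
D_ev = D_iv / F = 10 / 0.11 = 90.9091 mg

D_buccal = 90.9 mg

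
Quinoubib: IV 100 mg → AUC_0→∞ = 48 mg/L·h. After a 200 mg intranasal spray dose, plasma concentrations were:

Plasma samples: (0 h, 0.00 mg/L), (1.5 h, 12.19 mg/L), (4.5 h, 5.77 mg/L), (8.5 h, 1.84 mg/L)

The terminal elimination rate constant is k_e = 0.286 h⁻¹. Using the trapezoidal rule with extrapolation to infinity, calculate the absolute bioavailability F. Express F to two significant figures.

F = 0.60

Trapezoidal AUC_0→8.5 (intranasal spray):
  [0→1.5]: (0.00+12.19)/2 × 1.5 = 9.1425
  [1.5→4.5]: (12.19+5.77)/2 × 3 = 26.94
  [4.5→8.5]: (5.77+1.84)/2 × 4 = 15.22
  Sum = 51.3025 mg/L·h
Tail: C_last/k_e = 1.84/0.286 = 6.434
AUC_0→∞ (intranasal spray) = 51.3025 + 6.434 = 57.7365 mg/L·h
F = (AUC_ev/D_ev)/(AUC_iv/D_iv) = (57.7365/200)/(48/100) = 0.2886825/0.48 = 0.6014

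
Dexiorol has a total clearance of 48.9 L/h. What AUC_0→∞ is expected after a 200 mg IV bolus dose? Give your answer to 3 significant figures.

AUC_0→∞ = Dose_iv / CL
        = 200 / 48.9 = 4.08998 mg/L·h

AUC = 4.09 mg/L·h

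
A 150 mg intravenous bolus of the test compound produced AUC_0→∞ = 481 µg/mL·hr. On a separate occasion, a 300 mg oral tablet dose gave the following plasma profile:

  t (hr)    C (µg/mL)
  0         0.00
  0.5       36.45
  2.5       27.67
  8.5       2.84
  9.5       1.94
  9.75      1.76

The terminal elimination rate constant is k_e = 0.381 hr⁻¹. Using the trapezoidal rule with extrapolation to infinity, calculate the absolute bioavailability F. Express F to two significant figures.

Trapezoidal AUC_0→9.75 (oral tablet):
  [0→0.5]: (0.00+36.45)/2 × 0.5 = 9.1125
  [0.5→2.5]: (36.45+27.67)/2 × 2 = 64.12
  [2.5→8.5]: (27.67+2.84)/2 × 6 = 91.53
  [8.5→9.5]: (2.84+1.94)/2 × 1 = 2.39
  [9.5→9.75]: (1.94+1.76)/2 × 0.25 = 0.4625
  Sum = 167.615 µg/mL·hr
Tail: C_last/k_e = 1.76/0.381 = 4.619
AUC_0→∞ (oral tablet) = 167.615 + 4.619 = 172.234 µg/mL·hr
F = (AUC_ev/D_ev)/(AUC_iv/D_iv) = (172.234/300)/(481/150) = 0.574113/3.20667 = 0.1790

F = 0.18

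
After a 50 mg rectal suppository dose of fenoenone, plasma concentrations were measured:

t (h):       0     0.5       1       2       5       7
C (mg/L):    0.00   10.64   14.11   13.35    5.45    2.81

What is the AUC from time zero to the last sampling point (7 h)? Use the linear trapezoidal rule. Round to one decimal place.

AUC = 59.0 mg/L·h

Trapezoidal AUC_0→7:
  [0→0.5]: (0.00+10.64)/2 × 0.5 = 2.66
  [0.5→1]: (10.64+14.11)/2 × 0.5 = 6.1875
  [1→2]: (14.11+13.35)/2 × 1 = 13.73
  [2→5]: (13.35+5.45)/2 × 3 = 28.2
  [5→7]: (5.45+2.81)/2 × 2 = 8.26
  Sum = 59.0375 mg/L·h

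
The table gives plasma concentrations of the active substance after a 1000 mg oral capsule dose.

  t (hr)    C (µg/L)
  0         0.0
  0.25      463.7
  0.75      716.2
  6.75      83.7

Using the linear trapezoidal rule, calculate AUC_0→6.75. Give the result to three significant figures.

AUC = 2750 µg/L·hr

Trapezoidal AUC_0→6.75:
  [0→0.25]: (0.0+463.7)/2 × 0.25 = 57.9625
  [0.25→0.75]: (463.7+716.2)/2 × 0.5 = 294.975
  [0.75→6.75]: (716.2+83.7)/2 × 6 = 2399.7
  Sum = 2752.6375 µg/L·hr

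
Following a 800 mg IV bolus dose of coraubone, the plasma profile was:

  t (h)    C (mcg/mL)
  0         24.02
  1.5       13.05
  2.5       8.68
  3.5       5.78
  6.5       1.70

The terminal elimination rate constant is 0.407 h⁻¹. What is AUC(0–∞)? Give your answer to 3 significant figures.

Trapezoidal AUC_0→6.5:
  [0→1.5]: (24.02+13.05)/2 × 1.5 = 27.8025
  [1.5→2.5]: (13.05+8.68)/2 × 1 = 10.865
  [2.5→3.5]: (8.68+5.78)/2 × 1 = 7.23
  [3.5→6.5]: (5.78+1.70)/2 × 3 = 11.22
  Sum = 57.1175 mcg/mL·h
Extrapolated tail: C_last / k_e = 1.70 / 0.407 = 4.177
AUC_0→∞ = 57.1175 + 4.177 = 61.2945 mcg/mL·h

AUC = 61.3 mcg/mL·h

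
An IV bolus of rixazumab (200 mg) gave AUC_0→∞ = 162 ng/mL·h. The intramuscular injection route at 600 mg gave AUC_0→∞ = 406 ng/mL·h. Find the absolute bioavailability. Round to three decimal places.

F = (AUC_ev / D_ev) / (AUC_iv / D_iv)
  = (406/600) / (162/200)
  = 0.676667 / 0.81 = 0.8354

F = 0.835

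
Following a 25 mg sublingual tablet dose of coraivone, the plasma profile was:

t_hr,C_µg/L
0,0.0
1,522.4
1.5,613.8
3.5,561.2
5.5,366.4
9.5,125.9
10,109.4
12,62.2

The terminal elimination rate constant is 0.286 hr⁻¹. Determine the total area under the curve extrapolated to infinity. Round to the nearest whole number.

AUC = 4080 µg/L·hr

Trapezoidal AUC_0→12:
  [0→1]: (0.0+522.4)/2 × 1 = 261.2
  [1→1.5]: (522.4+613.8)/2 × 0.5 = 284.05
  [1.5→3.5]: (613.8+561.2)/2 × 2 = 1175.0
  [3.5→5.5]: (561.2+366.4)/2 × 2 = 927.6
  [5.5→9.5]: (366.4+125.9)/2 × 4 = 984.6
  [9.5→10]: (125.9+109.4)/2 × 0.5 = 58.825
  [10→12]: (109.4+62.2)/2 × 2 = 171.6
  Sum = 3862.875 µg/L·hr
Extrapolated tail: C_last / k_e = 62.2 / 0.286 = 217.483
AUC_0→∞ = 3862.875 + 217.483 = 4080.358 µg/L·hr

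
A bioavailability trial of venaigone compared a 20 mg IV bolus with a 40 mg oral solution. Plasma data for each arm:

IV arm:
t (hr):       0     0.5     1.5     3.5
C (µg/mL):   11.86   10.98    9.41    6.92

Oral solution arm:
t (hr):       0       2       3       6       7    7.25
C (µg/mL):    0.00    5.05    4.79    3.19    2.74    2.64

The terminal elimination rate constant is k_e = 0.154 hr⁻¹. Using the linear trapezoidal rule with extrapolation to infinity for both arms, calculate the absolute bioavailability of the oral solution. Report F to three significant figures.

Trapezoidal AUC_0→3.5 (IV):
  [0→0.5]: (11.86+10.98)/2 × 0.5 = 5.71
  [0.5→1.5]: (10.98+9.41)/2 × 1 = 10.195
  [1.5→3.5]: (9.41+6.92)/2 × 2 = 16.33
  Sum = 32.235 µg/mL·hr
IV tail: 6.92/0.154 = 44.935; AUC_iv,0→∞ = 32.235 + 44.935 = 77.17 µg/mL·hr
Trapezoidal AUC_0→7.25 (oral solution):
  [0→2]: (0.00+5.05)/2 × 2 = 5.05
  [2→3]: (5.05+4.79)/2 × 1 = 4.92
  [3→6]: (4.79+3.19)/2 × 3 = 11.97
  [6→7]: (3.19+2.74)/2 × 1 = 2.965
  [7→7.25]: (2.74+2.64)/2 × 0.25 = 0.6725
  Sum = 25.5775 µg/mL·hr
oral solution tail: 2.64/0.154 = 17.143; AUC_ev,0→∞ = 25.5775 + 17.143 = 42.7205 µg/mL·hr
F = (AUC_ev/D_ev)/(AUC_iv/D_iv) = (42.7205/40)/(77.17/20) = 1.0680125/3.8585 = 0.2768

F = 0.277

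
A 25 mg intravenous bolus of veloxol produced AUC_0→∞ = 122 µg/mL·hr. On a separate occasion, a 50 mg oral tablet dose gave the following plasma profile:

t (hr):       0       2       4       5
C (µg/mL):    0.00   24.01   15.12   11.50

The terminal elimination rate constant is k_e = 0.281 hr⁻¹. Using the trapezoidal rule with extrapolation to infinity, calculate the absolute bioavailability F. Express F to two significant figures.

F = 0.48

Trapezoidal AUC_0→5 (oral tablet):
  [0→2]: (0.00+24.01)/2 × 2 = 24.01
  [2→4]: (24.01+15.12)/2 × 2 = 39.13
  [4→5]: (15.12+11.50)/2 × 1 = 13.31
  Sum = 76.45 µg/mL·hr
Tail: C_last/k_e = 11.50/0.281 = 40.925
AUC_0→∞ (oral tablet) = 76.45 + 40.925 = 117.375 µg/mL·hr
F = (AUC_ev/D_ev)/(AUC_iv/D_iv) = (117.375/50)/(122/25) = 2.3475/4.88 = 0.4810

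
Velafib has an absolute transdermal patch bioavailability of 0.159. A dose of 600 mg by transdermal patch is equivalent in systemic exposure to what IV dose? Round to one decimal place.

Systemic exposure from an extravascular dose = F × D_ev, so the equivalent IV dose is F × D_ev.
D_iv = F × D_ev = 0.159 × 600 = 95.4 mg

D_iv = 95.4 mg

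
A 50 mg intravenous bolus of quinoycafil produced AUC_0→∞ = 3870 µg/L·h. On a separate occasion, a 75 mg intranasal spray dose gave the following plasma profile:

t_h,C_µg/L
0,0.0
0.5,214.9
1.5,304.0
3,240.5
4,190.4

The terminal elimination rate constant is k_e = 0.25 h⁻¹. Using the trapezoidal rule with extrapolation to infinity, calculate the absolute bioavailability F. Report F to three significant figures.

F = 0.293

Trapezoidal AUC_0→4 (intranasal spray):
  [0→0.5]: (0.0+214.9)/2 × 0.5 = 53.725
  [0.5→1.5]: (214.9+304.0)/2 × 1 = 259.45
  [1.5→3]: (304.0+240.5)/2 × 1.5 = 408.375
  [3→4]: (240.5+190.4)/2 × 1 = 215.45
  Sum = 937.0 µg/L·h
Tail: C_last/k_e = 190.4/0.25 = 761.600
AUC_0→∞ (intranasal spray) = 937.0 + 761.600 = 1698.6 µg/L·h
F = (AUC_ev/D_ev)/(AUC_iv/D_iv) = (1698.6/75)/(3870/50) = 22.648/77.4 = 0.2926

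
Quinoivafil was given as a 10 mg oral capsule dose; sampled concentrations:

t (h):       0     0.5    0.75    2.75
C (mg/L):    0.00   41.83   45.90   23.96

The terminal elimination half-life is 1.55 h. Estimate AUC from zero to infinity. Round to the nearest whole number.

Trapezoidal AUC_0→2.75:
  [0→0.5]: (0.00+41.83)/2 × 0.5 = 10.4575
  [0.5→0.75]: (41.83+45.90)/2 × 0.25 = 10.96625
  [0.75→2.75]: (45.90+23.96)/2 × 2 = 69.86
  Sum = 91.28375 mg/L·h
k_e = ln2 / t½ = 0.693147 / 1.55 = 0.4472 h^-1
Extrapolated tail: C_last / k_e = 23.96 / 0.4472 = 53.578
AUC_0→∞ = 91.28375 + 53.578 = 144.86175 mg/L·h

AUC = 145 mg/L·h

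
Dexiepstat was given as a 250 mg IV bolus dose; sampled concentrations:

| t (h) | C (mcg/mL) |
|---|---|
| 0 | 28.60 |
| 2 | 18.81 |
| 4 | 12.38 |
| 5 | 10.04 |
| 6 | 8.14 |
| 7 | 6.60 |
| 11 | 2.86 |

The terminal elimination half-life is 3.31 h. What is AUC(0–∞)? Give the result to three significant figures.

AUC = 139 mcg/mL·h

Trapezoidal AUC_0→11:
  [0→2]: (28.60+18.81)/2 × 2 = 47.41
  [2→4]: (18.81+12.38)/2 × 2 = 31.19
  [4→5]: (12.38+10.04)/2 × 1 = 11.21
  [5→6]: (10.04+8.14)/2 × 1 = 9.09
  [6→7]: (8.14+6.60)/2 × 1 = 7.37
  [7→11]: (6.60+2.86)/2 × 4 = 18.92
  Sum = 125.19 mcg/mL·h
k_e = ln2 / t½ = 0.693147 / 3.31 = 0.2094 h^-1
Extrapolated tail: C_last / k_e = 2.86 / 0.2094 = 13.658
AUC_0→∞ = 125.19 + 13.658 = 138.848 mcg/mL·h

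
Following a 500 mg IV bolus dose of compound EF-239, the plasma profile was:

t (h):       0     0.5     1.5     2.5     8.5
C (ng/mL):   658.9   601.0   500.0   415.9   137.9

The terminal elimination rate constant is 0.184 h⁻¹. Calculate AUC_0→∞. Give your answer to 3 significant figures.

Trapezoidal AUC_0→8.5:
  [0→0.5]: (658.9+601.0)/2 × 0.5 = 314.975
  [0.5→1.5]: (601.0+500.0)/2 × 1 = 550.5
  [1.5→2.5]: (500.0+415.9)/2 × 1 = 457.95
  [2.5→8.5]: (415.9+137.9)/2 × 6 = 1661.4
  Sum = 2984.825 ng/mL·h
Extrapolated tail: C_last / k_e = 137.9 / 0.184 = 749.457
AUC_0→∞ = 2984.825 + 749.457 = 3734.282 ng/mL·h

AUC = 3730 ng/mL·h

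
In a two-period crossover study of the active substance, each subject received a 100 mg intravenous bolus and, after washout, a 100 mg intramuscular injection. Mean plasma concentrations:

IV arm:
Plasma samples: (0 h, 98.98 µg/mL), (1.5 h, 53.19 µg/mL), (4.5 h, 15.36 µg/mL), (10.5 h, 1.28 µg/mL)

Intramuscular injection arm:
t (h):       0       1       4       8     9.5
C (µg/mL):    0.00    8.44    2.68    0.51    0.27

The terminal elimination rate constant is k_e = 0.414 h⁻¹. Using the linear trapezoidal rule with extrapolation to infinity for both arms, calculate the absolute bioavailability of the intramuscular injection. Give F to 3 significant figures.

Trapezoidal AUC_0→10.5 (IV):
  [0→1.5]: (98.98+53.19)/2 × 1.5 = 114.1275
  [1.5→4.5]: (53.19+15.36)/2 × 3 = 102.825
  [4.5→10.5]: (15.36+1.28)/2 × 6 = 49.92
  Sum = 266.8725 µg/mL·h
IV tail: 1.28/0.414 = 3.092; AUC_iv,0→∞ = 266.8725 + 3.092 = 269.9645 µg/mL·h
Trapezoidal AUC_0→9.5 (intramuscular injection):
  [0→1]: (0.00+8.44)/2 × 1 = 4.22
  [1→4]: (8.44+2.68)/2 × 3 = 16.68
  [4→8]: (2.68+0.51)/2 × 4 = 6.38
  [8→9.5]: (0.51+0.27)/2 × 1.5 = 0.585
  Sum = 27.865 µg/mL·h
intramuscular injection tail: 0.27/0.414 = 0.652; AUC_ev,0→∞ = 27.865 + 0.652 = 28.517 µg/mL·h
F = (AUC_ev/D_ev)/(AUC_iv/D_iv) = (28.517/100)/(269.9645/100) = 0.28517/2.699645 = 0.1056

F = 0.106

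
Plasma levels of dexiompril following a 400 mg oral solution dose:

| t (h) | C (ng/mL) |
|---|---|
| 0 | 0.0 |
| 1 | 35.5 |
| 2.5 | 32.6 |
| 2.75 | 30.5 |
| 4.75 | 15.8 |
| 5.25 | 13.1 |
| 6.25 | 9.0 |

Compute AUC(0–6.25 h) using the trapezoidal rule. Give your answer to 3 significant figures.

AUC = 141 ng/mL·h

Trapezoidal AUC_0→6.25:
  [0→1]: (0.0+35.5)/2 × 1 = 17.75
  [1→2.5]: (35.5+32.6)/2 × 1.5 = 51.075
  [2.5→2.75]: (32.6+30.5)/2 × 0.25 = 7.8875
  [2.75→4.75]: (30.5+15.8)/2 × 2 = 46.3
  [4.75→5.25]: (15.8+13.1)/2 × 0.5 = 7.225
  [5.25→6.25]: (13.1+9.0)/2 × 1 = 11.05
  Sum = 141.2875 ng/mL·h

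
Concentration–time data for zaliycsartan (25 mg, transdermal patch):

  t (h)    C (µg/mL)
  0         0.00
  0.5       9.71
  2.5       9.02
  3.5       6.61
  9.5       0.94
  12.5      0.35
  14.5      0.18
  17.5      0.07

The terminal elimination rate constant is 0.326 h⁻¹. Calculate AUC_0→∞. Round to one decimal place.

AUC = 54.7 µg/mL·h

Trapezoidal AUC_0→17.5:
  [0→0.5]: (0.00+9.71)/2 × 0.5 = 2.4275
  [0.5→2.5]: (9.71+9.02)/2 × 2 = 18.73
  [2.5→3.5]: (9.02+6.61)/2 × 1 = 7.815
  [3.5→9.5]: (6.61+0.94)/2 × 6 = 22.65
  [9.5→12.5]: (0.94+0.35)/2 × 3 = 1.935
  [12.5→14.5]: (0.35+0.18)/2 × 2 = 0.53
  [14.5→17.5]: (0.18+0.07)/2 × 3 = 0.375
  Sum = 54.4625 µg/mL·h
Extrapolated tail: C_last / k_e = 0.07 / 0.326 = 0.215
AUC_0→∞ = 54.4625 + 0.215 = 54.6775 µg/mL·h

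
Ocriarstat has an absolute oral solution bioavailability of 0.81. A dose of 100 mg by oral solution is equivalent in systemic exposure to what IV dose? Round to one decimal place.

Systemic exposure from an extravascular dose = F × D_ev, so the equivalent IV dose is F × D_ev.
D_iv = F × D_ev = 0.81 × 100 = 81 mg

D_iv = 81.0 mg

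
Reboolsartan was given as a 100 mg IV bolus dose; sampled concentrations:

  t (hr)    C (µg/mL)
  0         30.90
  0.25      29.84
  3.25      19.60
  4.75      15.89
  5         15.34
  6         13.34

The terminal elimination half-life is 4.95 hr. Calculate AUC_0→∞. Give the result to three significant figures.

Trapezoidal AUC_0→6:
  [0→0.25]: (30.90+29.84)/2 × 0.25 = 7.5925
  [0.25→3.25]: (29.84+19.60)/2 × 3 = 74.16
  [3.25→4.75]: (19.60+15.89)/2 × 1.5 = 26.6175
  [4.75→5]: (15.89+15.34)/2 × 0.25 = 3.90375
  [5→6]: (15.34+13.34)/2 × 1 = 14.34
  Sum = 126.61375 µg/mL·hr
k_e = ln2 / t½ = 0.693147 / 4.95 = 0.1400 hr^-1
Extrapolated tail: C_last / k_e = 13.34 / 0.14 = 95.286
AUC_0→∞ = 126.61375 + 95.286 = 221.89975 µg/mL·hr

AUC = 222 µg/mL·hr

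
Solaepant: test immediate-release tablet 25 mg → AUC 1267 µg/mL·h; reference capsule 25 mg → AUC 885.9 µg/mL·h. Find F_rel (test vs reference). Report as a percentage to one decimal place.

F_rel = (AUC_test/D_test) / (AUC_ref/D_ref)
      = (1267/25) / (885.9/25)
      = 50.68 / 35.436 = 1.4302 = 143.02%

F_rel = 143.0%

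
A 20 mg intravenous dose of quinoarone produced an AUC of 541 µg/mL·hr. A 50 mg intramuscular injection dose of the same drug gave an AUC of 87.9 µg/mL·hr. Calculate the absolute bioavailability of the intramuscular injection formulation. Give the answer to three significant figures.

F = (AUC_ev / D_ev) / (AUC_iv / D_iv)
  = (87.9/50) / (541/20)
  = 1.758 / 27.05 = 0.0650

F = 0.0650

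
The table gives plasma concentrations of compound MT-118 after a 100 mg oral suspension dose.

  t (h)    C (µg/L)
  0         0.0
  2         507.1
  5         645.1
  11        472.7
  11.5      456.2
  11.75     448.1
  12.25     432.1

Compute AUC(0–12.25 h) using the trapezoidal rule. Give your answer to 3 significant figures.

AUC = 6150 µg/L·h

Trapezoidal AUC_0→12.25:
  [0→2]: (0.0+507.1)/2 × 2 = 507.1
  [2→5]: (507.1+645.1)/2 × 3 = 1728.3
  [5→11]: (645.1+472.7)/2 × 6 = 3353.4
  [11→11.5]: (472.7+456.2)/2 × 0.5 = 232.225
  [11.5→11.75]: (456.2+448.1)/2 × 0.25 = 113.0375
  [11.75→12.25]: (448.1+432.1)/2 × 0.5 = 220.05
  Sum = 6154.1125 µg/L·h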